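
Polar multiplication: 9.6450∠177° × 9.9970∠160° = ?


r = 9.6450 * 9.9970 = 96.4211
theta = 177° + 160° = 337° = 337° (mod 360)

96.4211 cis(337°)


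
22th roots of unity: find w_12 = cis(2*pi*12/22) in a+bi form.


Angle = 360*12/22 = 196.3636°
a = cos(196.3636°) = -0.9595
b = sin(196.3636°) = -0.2817

-0.9595 - 0.2817i


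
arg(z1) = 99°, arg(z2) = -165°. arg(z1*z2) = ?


arg(z1*z2) = 99° - 165° = -66°
Normalized to (-180°, 180°]: -66°

-66°


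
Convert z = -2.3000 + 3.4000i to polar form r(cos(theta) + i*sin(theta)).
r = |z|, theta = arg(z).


r = sqrt(5.29+11.56) = sqrt(16.85) = 4.1049
theta = atan2(3.4, -2.3) = 124.0772 degrees

r = 4.1049, theta = 124.0772 degrees


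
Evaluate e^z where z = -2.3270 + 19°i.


e^-2.3270 = 0.0976
cos(19°) = 0.9455
sin(19°) = 0.3256
Real = 0.0976*0.9455 = 0.0923
Imag = 0.0976*0.3256 = 0.0318

0.0923 + 0.0318i


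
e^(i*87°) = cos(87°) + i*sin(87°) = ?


cos(87°) = 0.0523
sin(87°) = 0.9986

e^(i*87°) = 0.0523 + 0.9986i


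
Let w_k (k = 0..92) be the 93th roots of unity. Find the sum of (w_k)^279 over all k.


The roots are w_k = w^k with w = e^(2*pi*i/93), and (w^k)^279 = (w^279)^k.
So S = 1 + u + u^2 + ... + u^(92) with u = w^279.
279 = 3*93 + 0, so 279 is a multiple of 93 and u = (w^93)^3 = 1.
Every one of the 93 terms equals 1: S = 93

S = 93


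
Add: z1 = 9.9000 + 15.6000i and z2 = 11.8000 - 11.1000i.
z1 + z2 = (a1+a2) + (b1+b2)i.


Real: 9.9 + 11.8 = 21.7
Imag: 15.6 - 11.1 = 4.5

21.7000 + 4.5000i


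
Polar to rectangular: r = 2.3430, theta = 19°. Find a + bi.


a = 2.3430*cos(19°) = 2.3430*0.94552 = 2.2154
b = 2.3430*sin(19°) = 2.3430*0.32557 = 0.7628

2.2154 + 0.7628i


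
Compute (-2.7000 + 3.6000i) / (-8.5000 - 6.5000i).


Conjugate of z2 = -8.5000 + 6.5000i
Numerator: (-2.7000 + 3.6000i)(-8.5000 + 6.5000i) = -0.4500 - 48.1500i
Denominator: (-8.5)^2 + (-6.5)^2 = 114.5
Result = (-0.4500 - 48.1500i)/114.5

-0.0039 - 0.4205i


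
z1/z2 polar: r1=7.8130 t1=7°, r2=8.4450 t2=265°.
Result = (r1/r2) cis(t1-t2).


r = 7.8130 / 8.4450 = 0.9252
theta = 7° - 265° = -258° = 102° (mod 360)

0.9252 cis(102°)


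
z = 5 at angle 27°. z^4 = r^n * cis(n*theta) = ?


r^4 = 5^4 = 625
n*theta = 4*27° = 108° = 108° (mod 360)
a = 625*cos(108°) = -193.1356
b = 625*sin(108°) = 594.4103

625 cis(108°) = -193.1356 + 594.4103i


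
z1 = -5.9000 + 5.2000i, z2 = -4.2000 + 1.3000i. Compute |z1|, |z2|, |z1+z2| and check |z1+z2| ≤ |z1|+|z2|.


|z1| = sqrt((-5.9)^2 + 5.2^2) = sqrt(61.85) = 7.8645
|z2| = sqrt((-4.2)^2 + 1.3^2) = sqrt(19.33) = 4.3966
z1+z2 = -10.1000 + 6.5000i
|z1+z2| = sqrt(144.26) = 12.0108
|z1|+|z2| = 7.8645 + 4.3966 = 12.2611

|z1+z2| = 12.0108 ≤ |z1|+|z2| = 12.2611 (verified)


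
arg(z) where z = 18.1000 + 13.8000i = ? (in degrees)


Re = 18.1, Im = 13.8
arg = atan2(13.8, 18.1) = 37.3230 degrees

arg(z) = 37.3230 degrees


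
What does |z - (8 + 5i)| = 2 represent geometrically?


|z - z0| = r is a circle with center z0 and radius r.
Center = (8, 5), radius = 2

Circle with center (8, 5) and radius 2


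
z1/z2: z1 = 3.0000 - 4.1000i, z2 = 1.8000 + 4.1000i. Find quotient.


Conjugate of z2 = 1.8000 - 4.1000i
Numerator: (3.0000 - 4.1000i)(1.8000 - 4.1000i) = -11.4100 - 19.6800i
Denominator: 1.8^2 + 4.1^2 = 20.05
Result = (-11.4100 - 19.6800i)/20.05

-0.5691 - 0.9815i


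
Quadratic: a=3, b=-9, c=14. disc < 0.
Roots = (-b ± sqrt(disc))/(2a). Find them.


disc = (-9)^2 - 4*3*14 = 81 - 168 = -87
sqrt(|disc|) = sqrt(87) = 9.3274
Real part = 9/(2*3) = 1.5000
Imag part = 9.3274/(2*3) = 1.5546

1.5000 ± 1.5546i


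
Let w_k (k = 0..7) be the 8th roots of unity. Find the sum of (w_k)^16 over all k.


The roots are w_k = w^k with w = e^(2*pi*i/8), and (w^k)^16 = (w^16)^k.
So S = 1 + u + u^2 + ... + u^(7) with u = w^16.
16 = 2*8 + 0, so 16 is a multiple of 8 and u = (w^8)^2 = 1.
Every one of the 8 terms equals 1: S = 8

S = 8


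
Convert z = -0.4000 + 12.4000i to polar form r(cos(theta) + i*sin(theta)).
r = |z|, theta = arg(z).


r = sqrt(0.16+153.76) = sqrt(153.92) = 12.4064
theta = atan2(12.4, -0.4) = 91.8476 degrees

r = 12.4064, theta = 91.8476 degrees


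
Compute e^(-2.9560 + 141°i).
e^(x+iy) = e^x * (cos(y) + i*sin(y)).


e^-2.9560 = 0.0520
cos(141°) = -0.7771
sin(141°) = 0.6293
Real = 0.0520*(-0.7771) = -0.0404
Imag = 0.0520*0.6293 = 0.0327

-0.0404 + 0.0327i


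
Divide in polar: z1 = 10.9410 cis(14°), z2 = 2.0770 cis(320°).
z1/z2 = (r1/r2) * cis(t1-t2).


r = 10.9410 / 2.0770 = 5.2677
theta = 14° - 320° = -306° = 54° (mod 360)

5.2677 cis(54°)


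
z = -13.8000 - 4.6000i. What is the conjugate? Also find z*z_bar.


z_bar = -13.8000 + 4.6000i
z*z_bar = (-13.8)^2 + (-4.6)^2 = 190.44 + 21.16 = 211.6

z_bar = -13.8000 + 4.6000i, z*z_bar = 211.6


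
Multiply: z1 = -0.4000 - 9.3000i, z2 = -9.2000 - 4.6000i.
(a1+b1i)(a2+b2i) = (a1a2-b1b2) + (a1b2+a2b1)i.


Real = -0.4*(-9.2) - (-9.3)*(-4.6) = 3.68 - 42.78 = -39.1
Imag = -0.4*(-4.6) - (9.2)*(-9.3) = 1.84 + 85.56 = 87.4

-39.1000 + 87.4000i


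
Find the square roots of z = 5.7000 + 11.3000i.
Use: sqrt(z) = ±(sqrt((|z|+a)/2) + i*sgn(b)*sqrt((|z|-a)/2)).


|z| = sqrt(32.49+127.69) = 12.6562
sqrt((|z|+a)/2) = sqrt((12.6562+5.7)/2) = sqrt(9.1781) = 3.0295
sqrt((|z|-a)/2) = sqrt((12.6562-5.7)/2) = sqrt(3.4781) = 1.8650

±(3.0295 + 1.8650i) i.e. 3.0295 + 1.8650i and -3.0295 - 1.8650i


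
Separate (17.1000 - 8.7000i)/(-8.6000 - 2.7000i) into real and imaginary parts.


Multiply by conjugate: (17.1000 - 8.7000i)(-8.6000 + 2.7000i) / ((-8.6)^2 + (-2.7)^2)
Numerator real = 17.1*(-8.6) - (8.7)*(-2.7) = -123.57
Numerator imag = -8.7*(-8.6) - 17.1*(-2.7) = 120.99
Denominator = 81.25
Re(z) = -123.57/81.25 = -1.5209
Im(z) = 120.99/81.25 = 1.4891

Re(z) = -1.5209, Im(z) = 1.4891


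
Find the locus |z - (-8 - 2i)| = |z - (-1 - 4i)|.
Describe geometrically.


Equal distances means the locus is the perpendicular bisector of z1 and z2.
Midpoint = ((-8+(-1))/2, (-2+(-4))/2) = (-4.5000, -3.0000)

Perpendicular bisector through (-4.5000, -3.0000)


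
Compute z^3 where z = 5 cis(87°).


r^3 = 5^3 = 125
n*theta = 3*87° = 261° = 261° (mod 360)
a = 125*cos(261°) = -19.5543
b = 125*sin(261°) = -123.4610

125 cis(261°) = -19.5543 - 123.4610i


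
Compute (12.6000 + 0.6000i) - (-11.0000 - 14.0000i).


Real: 12.6 + 11 = 23.6
Imag: 0.6 + 14 = 14.6

23.6000 + 14.6000i


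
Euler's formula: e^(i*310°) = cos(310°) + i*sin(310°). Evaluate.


cos(310°) = 0.6428
sin(310°) = -0.7660

e^(i*310°) = 0.6428 - 0.7660i


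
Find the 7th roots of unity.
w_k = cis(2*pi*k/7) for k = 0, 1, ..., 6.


The 7th roots of unity are cis(360k/7°) for k=0..6
Angle step = 360/7 = 51.4286°
Primitive root: cis(51.4286°)
Primitive root = 0.6235 + 0.7818i

7 roots at angles: 0°, 51.4286°, 102.8571°, 154.2857°, 205.7143°, 257.1429°, 308.5714°


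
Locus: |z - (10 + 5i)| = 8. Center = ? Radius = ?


|z - z0| = r is a circle with center z0 and radius r.
Center = (10, 5), radius = 8

Circle with center (10, 5) and radius 8


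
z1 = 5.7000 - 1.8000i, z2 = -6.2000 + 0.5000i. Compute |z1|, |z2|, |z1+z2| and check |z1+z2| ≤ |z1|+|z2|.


|z1| = sqrt(5.7^2 + (-1.8)^2) = sqrt(35.73) = 5.9775
|z2| = sqrt((-6.2)^2 + 0.5^2) = sqrt(38.69) = 6.2201
z1+z2 = -0.5000 - 1.3000i
|z1+z2| = sqrt(1.94) = 1.3928
|z1|+|z2| = 5.9775 + 6.2201 = 12.1976

|z1+z2| = 1.3928 ≤ |z1|+|z2| = 12.1976 (verified)


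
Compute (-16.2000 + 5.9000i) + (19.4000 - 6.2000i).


Real: -16.2 + 19.4 = 3.2
Imag: 5.9 - 6.2 = -0.3

3.2000 - 0.3000i


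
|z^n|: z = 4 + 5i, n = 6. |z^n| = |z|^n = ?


|z| = sqrt(16+25) = sqrt(41) = 6.4031
|z^6| = |z|^6 = (sqrt(41))^6 = 41^3 = 68921

|z^6| = 68921


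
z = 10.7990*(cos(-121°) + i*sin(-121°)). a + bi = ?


a = 10.7990*cos(-121°) = 10.7990*(-0.51504) = -5.5619
b = 10.7990*sin(-121°) = 10.7990*(-0.857167) = -9.2565

-5.5619 - 9.2565i


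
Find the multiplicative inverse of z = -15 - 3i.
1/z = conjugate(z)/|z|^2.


|z|^2 = 225+9 = 234
1/z = (-15 + 3i)/234

1/z = -0.0641 + 0.0128i


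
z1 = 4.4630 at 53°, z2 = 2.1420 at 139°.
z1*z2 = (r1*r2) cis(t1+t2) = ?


r = 4.4630 * 2.1420 = 9.5597
theta = 53° + 139° = 192° = 192° (mod 360)

9.5597 cis(192°)


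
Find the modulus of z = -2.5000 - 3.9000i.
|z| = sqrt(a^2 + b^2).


|z| = sqrt((-2.5)^2 + (-3.9)^2) = sqrt(6.25 + 15.21) = sqrt(21.46) = 4.6325

|z| = 4.6325


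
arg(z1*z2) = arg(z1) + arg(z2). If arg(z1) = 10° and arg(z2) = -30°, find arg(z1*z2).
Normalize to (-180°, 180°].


arg(z1*z2) = 10° - 30° = -20°
Normalized to (-180°, 180°]: -20°

-20°


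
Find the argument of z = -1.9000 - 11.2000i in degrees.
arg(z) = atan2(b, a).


Re = -1.9, Im = -11.2
arg = atan2(-11.2, -1.9) = -99.6282 degrees

arg(z) = -99.6282 degrees


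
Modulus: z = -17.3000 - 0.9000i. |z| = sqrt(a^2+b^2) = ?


|z| = sqrt((-17.3)^2 + (-0.9)^2) = sqrt(299.29 + 0.81) = sqrt(300.1) = 17.3234

|z| = 17.3234


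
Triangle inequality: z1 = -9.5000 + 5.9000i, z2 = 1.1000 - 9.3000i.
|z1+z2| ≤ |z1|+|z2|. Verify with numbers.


|z1| = sqrt((-9.5)^2 + 5.9^2) = sqrt(125.06) = 11.1830
|z2| = sqrt(1.1^2 + (-9.3)^2) = sqrt(87.7) = 9.3648
z1+z2 = -8.4000 - 3.4000i
|z1+z2| = sqrt(82.12) = 9.0620
|z1|+|z2| = 11.1830 + 9.3648 = 20.5478

|z1+z2| = 9.0620 ≤ |z1|+|z2| = 20.5478 (verified)


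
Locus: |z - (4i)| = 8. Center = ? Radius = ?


|z - z0| = r is a circle with center z0 and radius r.
Center = (0, 4), radius = 8

Circle with center (0, 4) and radius 8


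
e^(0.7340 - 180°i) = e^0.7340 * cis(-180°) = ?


e^0.7340 = 2.0834
cos(-180°) = -1
sin(-180°) = 0
Real = 2.0834*(-1) = -2.0834
Imag = 2.0834*0 = 0

-2.0834 + 0i


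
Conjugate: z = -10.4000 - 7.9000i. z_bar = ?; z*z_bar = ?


z_bar = -10.4000 + 7.9000i
z*z_bar = (-10.4)^2 + (-7.9)^2 = 108.16 + 62.41 = 170.57

z_bar = -10.4000 + 7.9000i, z*z_bar = 170.57


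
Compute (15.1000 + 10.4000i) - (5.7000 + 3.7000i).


Real: 15.1 - 5.7 = 9.4
Imag: 10.4 - 3.7 = 6.7

9.4000 + 6.7000i


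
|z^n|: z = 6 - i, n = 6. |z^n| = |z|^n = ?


|z| = sqrt(36+1) = sqrt(37) = 6.0828
|z^6| = |z|^6 = (sqrt(37))^6 = 37^3 = 50653

|z^6| = 50653


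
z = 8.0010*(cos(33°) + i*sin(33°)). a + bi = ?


a = 8.0010*cos(33°) = 8.0010*0.83867 = 6.7102
b = 8.0010*sin(33°) = 8.0010*0.54464 = 4.3577

6.7102 + 4.3577i


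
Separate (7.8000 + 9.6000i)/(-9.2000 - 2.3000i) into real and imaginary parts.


Multiply by conjugate: (7.8000 + 9.6000i)(-9.2000 + 2.3000i) / ((-9.2)^2 + (-2.3)^2)
Numerator real = 7.8*(-9.2) + 9.6*(-2.3) = -93.84
Numerator imag = 9.6*(-9.2) - 7.8*(-2.3) = -70.38
Denominator = 89.93
Re(z) = -93.84/89.93 = -1.0435
Im(z) = -70.38/89.93 = -0.7826

Re(z) = -1.0435, Im(z) = -0.7826


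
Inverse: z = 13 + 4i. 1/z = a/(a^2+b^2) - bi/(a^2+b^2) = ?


|z|^2 = 169+16 = 185
1/z = (13 - 4i)/185

1/z = 0.0703 - 0.0216i


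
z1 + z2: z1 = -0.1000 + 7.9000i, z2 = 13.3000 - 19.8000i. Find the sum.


Real: -0.1 + 13.3 = 13.2
Imag: 7.9 - 19.8 = -11.9

13.2000 - 11.9000i


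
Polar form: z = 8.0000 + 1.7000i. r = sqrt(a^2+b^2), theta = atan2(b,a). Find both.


r = sqrt(64+2.89) = sqrt(66.89) = 8.1786
theta = atan2(1.7, 8) = 11.9969 degrees

r = 8.1786, theta = 11.9969 degrees


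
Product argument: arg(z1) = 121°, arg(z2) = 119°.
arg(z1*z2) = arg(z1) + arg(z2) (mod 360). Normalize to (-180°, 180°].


arg(z1*z2) = 121° + 119° = 240°
Normalized to (-180°, 180°]: -120°

-120°


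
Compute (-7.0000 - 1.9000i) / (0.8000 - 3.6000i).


Conjugate of z2 = 0.8000 + 3.6000i
Numerator: (-7.0000 - 1.9000i)(0.8000 + 3.6000i) = 1.2400 - 26.7200i
Denominator: 0.8^2 + (-3.6)^2 = 13.6
Result = (1.2400 - 26.7200i)/13.6

0.0912 - 1.9647i


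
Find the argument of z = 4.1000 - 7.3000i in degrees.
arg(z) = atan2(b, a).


Re = 4.1, Im = -7.3
arg = atan2(-7.3, 4.1) = -60.6795 degrees

arg(z) = -60.6795 degrees


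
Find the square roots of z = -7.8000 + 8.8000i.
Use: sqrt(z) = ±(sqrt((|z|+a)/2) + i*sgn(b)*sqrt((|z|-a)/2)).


|z| = sqrt(60.84+77.44) = 11.7593
sqrt((|z|+a)/2) = sqrt((11.7593+(-7.8))/2) = sqrt(1.9796) = 1.4070
sqrt((|z|-a)/2) = sqrt((11.7593-(-7.8))/2) = sqrt(9.7796) = 3.1272

±(1.4070 + 3.1272i) i.e. 1.4070 + 3.1272i and -1.4070 - 3.1272i


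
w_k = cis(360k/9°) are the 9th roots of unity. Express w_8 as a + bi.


Angle = 360*8/9 = 320°
a = cos(320°) = 0.7660
b = sin(320°) = -0.6428

0.7660 - 0.6428i


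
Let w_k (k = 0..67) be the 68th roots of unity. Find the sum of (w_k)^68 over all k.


The roots are w_k = w^k with w = e^(2*pi*i/68), and (w^k)^68 = (w^68)^k.
So S = 1 + u + u^2 + ... + u^(67) with u = w^68.
68 = 1*68 + 0, so 68 is a multiple of 68 and u = (w^68)^1 = 1.
Every one of the 68 terms equals 1: S = 68

S = 68


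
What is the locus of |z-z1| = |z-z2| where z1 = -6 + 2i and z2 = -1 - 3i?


Equal distances means the locus is the perpendicular bisector of z1 and z2.
Midpoint = ((-6+(-1))/2, (2+(-3))/2) = (-3.5000, -0.5000)

Perpendicular bisector through (-3.5000, -0.5000)


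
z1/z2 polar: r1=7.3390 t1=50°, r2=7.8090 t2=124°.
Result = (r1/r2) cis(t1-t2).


r = 7.3390 / 7.8090 = 0.9398
theta = 50° - 124° = -74° = 286° (mod 360)

0.9398 cis(286°)


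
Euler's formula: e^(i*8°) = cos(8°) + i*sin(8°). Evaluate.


cos(8°) = 0.9903
sin(8°) = 0.1392

e^(i*8°) = 0.9903 + 0.1392i


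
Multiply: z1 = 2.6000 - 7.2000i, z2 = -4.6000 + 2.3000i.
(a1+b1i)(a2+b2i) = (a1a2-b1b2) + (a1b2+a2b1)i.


Real = 2.6*(-4.6) - (-7.2)*2.3 = -11.96 - (-16.56) = 4.6
Imag = 2.6*2.3 - (4.6)*(-7.2) = 5.98 + 33.12 = 39.1

4.6000 + 39.1000i


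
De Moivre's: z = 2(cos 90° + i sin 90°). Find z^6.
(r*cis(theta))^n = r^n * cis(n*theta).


r^6 = 2^6 = 64
n*theta = 6*90° = 540° = 180° (mod 360)
a = 64*cos(180°) = -64.0000
b = 64*sin(180°) = 0

64 cis(180°) = -64.0000 + 0i


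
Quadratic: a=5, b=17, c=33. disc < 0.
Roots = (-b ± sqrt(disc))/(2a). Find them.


disc = 17^2 - 4*5*33 = 289 - 660 = -371
sqrt(|disc|) = sqrt(371) = 19.2614
Real part = -17/(2*5) = -1.7000
Imag part = 19.2614/(2*5) = 1.9261

-1.7000 ± 1.9261i


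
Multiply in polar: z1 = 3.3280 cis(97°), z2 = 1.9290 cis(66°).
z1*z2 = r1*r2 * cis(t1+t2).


r = 3.3280 * 1.9290 = 6.4197
theta = 97° + 66° = 163° = 163° (mod 360)

6.4197 cis(163°)


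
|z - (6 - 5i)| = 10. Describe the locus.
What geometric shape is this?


|z - z0| = r is a circle with center z0 and radius r.
Center = (6, -5), radius = 10

Circle with center (6, -5) and radius 10


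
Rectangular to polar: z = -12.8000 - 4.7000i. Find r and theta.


r = sqrt(163.84+22.09) = sqrt(185.93) = 13.6356
theta = atan2(-4.7, -12.8) = -159.8374 degrees

r = 13.6356, theta = -159.8374 degrees


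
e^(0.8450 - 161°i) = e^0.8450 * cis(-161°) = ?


e^0.8450 = 2.3280
cos(-161°) = -0.9455
sin(-161°) = -0.32557
Real = 2.3280*(-0.9455) = -2.2011
Imag = 2.3280*(-0.32557) = -0.7579

-2.2011 - 0.7579i


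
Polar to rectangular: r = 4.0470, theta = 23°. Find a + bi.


a = 4.0470*cos(23°) = 4.0470*0.9205 = 3.7253
b = 4.0470*sin(23°) = 4.0470*0.39073 = 1.5813

3.7253 + 1.5813i


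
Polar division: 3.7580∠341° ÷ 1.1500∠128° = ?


r = 3.7580 / 1.1500 = 3.2678
theta = 341° - 128° = 213° = 213° (mod 360)

3.2678 cis(213°)


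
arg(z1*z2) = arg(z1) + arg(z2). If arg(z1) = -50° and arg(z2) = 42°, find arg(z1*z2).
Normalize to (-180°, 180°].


arg(z1*z2) = -50° + 42° = -8°
Normalized to (-180°, 180°]: -8°

-8°


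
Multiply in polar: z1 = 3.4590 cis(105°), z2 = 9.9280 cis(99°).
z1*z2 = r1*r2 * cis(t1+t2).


r = 3.4590 * 9.9280 = 34.3410
theta = 105° + 99° = 204° = 204° (mod 360)

34.3410 cis(204°)


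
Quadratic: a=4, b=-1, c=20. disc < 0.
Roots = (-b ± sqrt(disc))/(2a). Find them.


disc = (-1)^2 - 4*4*20 = 1 - 320 = -319
sqrt(|disc|) = sqrt(319) = 17.8606
Real part = 1/(2*4) = 0.1250
Imag part = 17.8606/(2*4) = 2.2326

0.1250 ± 2.2326i


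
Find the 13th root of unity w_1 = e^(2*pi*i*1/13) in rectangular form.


Angle = 360*1/13 = 27.6923°
a = cos(27.6923°) = 0.8855
b = sin(27.6923°) = 0.4647

0.8855 + 0.4647i


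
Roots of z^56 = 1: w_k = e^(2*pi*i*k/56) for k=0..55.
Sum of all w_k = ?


The sum of all 56th roots of unity is 0.
Geometric series: (1 - w^56)/(1 - w) = (1-1)/(1-w) = 0 since w^56 = 1, w ≠ 1.
Alternatively: coefficient of z^55 in z^56 - 1 is 0.

0


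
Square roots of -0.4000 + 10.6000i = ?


|z| = sqrt(0.16+112.36) = 10.6075
sqrt((|z|+a)/2) = sqrt((10.6075+(-0.4))/2) = sqrt(5.1038) = 2.2592
sqrt((|z|-a)/2) = sqrt((10.6075-(-0.4))/2) = sqrt(5.5038) = 2.3460

±(2.2592 + 2.3460i) i.e. 2.2592 + 2.3460i and -2.2592 - 2.3460i


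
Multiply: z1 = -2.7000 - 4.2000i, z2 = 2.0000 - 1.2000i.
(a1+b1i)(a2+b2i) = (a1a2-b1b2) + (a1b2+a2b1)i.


Real = -2.7*2 - (-4.2)*(-1.2) = -5.4 - 5.04 = -10.44
Imag = -2.7*(-1.2) + 2*(-4.2) = 3.24 - (8.4) = -5.16

-10.4400 - 5.1600i


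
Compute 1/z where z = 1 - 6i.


|z|^2 = 1+36 = 37
1/z = (1 + 6i)/37

1/z = 0.0270 + 0.1622i


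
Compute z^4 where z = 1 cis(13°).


r^4 = 1^4 = 1
n*theta = 4*13° = 52° = 52° (mod 360)
a = 1*cos(52°) = 0.6157
b = 1*sin(52°) = 0.7880

1 cis(52°) = 0.6157 + 0.7880i


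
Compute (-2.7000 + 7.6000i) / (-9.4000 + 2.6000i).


Conjugate of z2 = -9.4000 - 2.6000i
Numerator: (-2.7000 + 7.6000i)(-9.4000 - 2.6000i) = 45.1400 - 64.4200i
Denominator: (-9.4)^2 + 2.6^2 = 95.12
Result = (45.1400 - 64.4200i)/95.12

0.4746 - 0.6772i


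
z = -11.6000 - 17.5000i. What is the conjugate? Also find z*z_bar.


z_bar = -11.6000 + 17.5000i
z*z_bar = (-11.6)^2 + (-17.5)^2 = 134.56 + 306.25 = 440.81

z_bar = -11.6000 + 17.5000i, z*z_bar = 440.81


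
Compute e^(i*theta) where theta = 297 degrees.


cos(297°) = 0.4540
sin(297°) = -0.8910

e^(i*297°) = 0.4540 - 0.8910i


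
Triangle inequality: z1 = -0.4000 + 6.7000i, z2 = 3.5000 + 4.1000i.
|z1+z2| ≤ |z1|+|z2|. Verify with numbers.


|z1| = sqrt((-0.4)^2 + 6.7^2) = sqrt(45.05) = 6.7119
|z2| = sqrt(3.5^2 + 4.1^2) = sqrt(29.06) = 5.3907
z1+z2 = 3.1000 + 10.8000i
|z1+z2| = sqrt(126.25) = 11.2361
|z1|+|z2| = 6.7119 + 5.3907 = 12.1026

|z1+z2| = 11.2361 ≤ |z1|+|z2| = 12.1026 (verified)


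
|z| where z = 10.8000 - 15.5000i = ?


|z| = sqrt(10.8^2 + (-15.5)^2) = sqrt(116.64 + 240.25) = sqrt(356.89) = 18.8915

|z| = 18.8915


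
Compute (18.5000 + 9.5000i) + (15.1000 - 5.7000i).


Real: 18.5 + 15.1 = 33.6
Imag: 9.5 - 5.7 = 3.8

33.6000 + 3.8000i


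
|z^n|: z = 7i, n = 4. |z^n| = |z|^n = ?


|z| = sqrt(0+49) = sqrt(49) = 7
|z^4| = |z|^4 = 7^4 = 2401

|z^4| = 2401


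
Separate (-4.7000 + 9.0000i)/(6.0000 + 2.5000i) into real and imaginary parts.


Multiply by conjugate: (-4.7000 + 9.0000i)(6.0000 - 2.5000i) / (6^2 + 2.5^2)
Numerator real = -4.7*6 + 9*2.5 = -5.7
Numerator imag = 9*6 - (-4.7)*2.5 = 65.75
Denominator = 42.25
Re(z) = -5.7/42.25 = -0.1349
Im(z) = 65.75/42.25 = 1.5562

Re(z) = -0.1349, Im(z) = 1.5562


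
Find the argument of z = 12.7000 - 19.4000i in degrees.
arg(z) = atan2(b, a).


Re = 12.7, Im = -19.4
arg = atan2(-19.4, 12.7) = -56.7897 degrees

arg(z) = -56.7897 degrees


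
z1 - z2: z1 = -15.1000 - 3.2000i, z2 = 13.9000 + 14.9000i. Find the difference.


Real: -15.1 - 13.9 = -29
Imag: -3.2 - 14.9 = -18.1

-29.0000 - 18.1000i


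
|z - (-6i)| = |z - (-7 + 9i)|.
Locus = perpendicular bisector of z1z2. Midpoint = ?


Equal distances means the locus is the perpendicular bisector of z1 and z2.
Midpoint = ((0+(-7))/2, (-6+9)/2) = (-3.5000, 1.5000)

Perpendicular bisector through (-3.5000, 1.5000)


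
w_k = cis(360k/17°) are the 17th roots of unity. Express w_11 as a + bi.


Angle = 360*11/17 = 232.9412°
a = cos(232.9412°) = -0.6026
b = sin(232.9412°) = -0.7980

-0.6026 - 0.7980i


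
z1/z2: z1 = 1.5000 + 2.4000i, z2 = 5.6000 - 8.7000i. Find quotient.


Conjugate of z2 = 5.6000 + 8.7000i
Numerator: (1.5000 + 2.4000i)(5.6000 + 8.7000i) = -12.4800 + 26.4900i
Denominator: 5.6^2 + (-8.7)^2 = 107.05
Result = (-12.4800 + 26.4900i)/107.05

-0.1166 + 0.2475i


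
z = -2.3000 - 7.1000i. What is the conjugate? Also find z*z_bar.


z_bar = -2.3000 + 7.1000i
z*z_bar = (-2.3)^2 + (-7.1)^2 = 5.29 + 50.41 = 55.7

z_bar = -2.3000 + 7.1000i, z*z_bar = 55.7


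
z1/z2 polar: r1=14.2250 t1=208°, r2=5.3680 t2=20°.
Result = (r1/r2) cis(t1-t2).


r = 14.2250 / 5.3680 = 2.6500
theta = 208° - 20° = 188° = 188° (mod 360)

2.6500 cis(188°)


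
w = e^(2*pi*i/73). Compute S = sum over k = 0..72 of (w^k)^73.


The roots are w_k = w^k with w = e^(2*pi*i/73), and (w^k)^73 = (w^73)^k.
So S = 1 + u + u^2 + ... + u^(72) with u = w^73.
73 = 1*73 + 0, so 73 is a multiple of 73 and u = (w^73)^1 = 1.
Every one of the 73 terms equals 1: S = 73

S = 73


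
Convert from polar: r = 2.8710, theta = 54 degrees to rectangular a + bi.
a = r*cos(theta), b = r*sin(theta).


a = 2.8710*cos(54°) = 2.8710*0.58779 = 1.6875
b = 2.8710*sin(54°) = 2.8710*0.80902 = 2.3227

1.6875 + 2.3227i


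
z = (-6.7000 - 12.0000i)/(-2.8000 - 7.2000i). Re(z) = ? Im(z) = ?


Multiply by conjugate: (-6.7000 - 12.0000i)(-2.8000 + 7.2000i) / ((-2.8)^2 + (-7.2)^2)
Numerator real = -6.7*(-2.8) - (12)*(-7.2) = 105.16
Numerator imag = -12*(-2.8) - (-6.7)*(-7.2) = -14.64
Denominator = 59.68
Re(z) = 105.16/59.68 = 1.7621
Im(z) = -14.64/59.68 = -0.2453

Re(z) = 1.7621, Im(z) = -0.2453


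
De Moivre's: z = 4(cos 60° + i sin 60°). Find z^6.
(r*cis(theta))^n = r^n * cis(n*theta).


r^6 = 4^6 = 4096
n*theta = 6*60° = 360° = 0° (mod 360)
a = 4096*cos(0°) = 4096.0000
b = 4096*sin(0°) = 0

4096 cis(0°) = 4096.0000 + 0i


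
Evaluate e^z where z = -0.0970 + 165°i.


e^-0.0970 = 0.90756
cos(165°) = -0.9659
sin(165°) = 0.2588
Real = 0.90756*(-0.9659) = -0.8766
Imag = 0.90756*0.2588 = 0.2349

-0.8766 + 0.2349i


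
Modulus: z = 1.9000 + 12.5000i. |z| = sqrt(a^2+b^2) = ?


|z| = sqrt(1.9^2 + 12.5^2) = sqrt(3.61 + 156.25) = sqrt(159.86) = 12.6436

|z| = 12.6436


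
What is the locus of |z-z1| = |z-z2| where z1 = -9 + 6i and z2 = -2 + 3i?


Equal distances means the locus is the perpendicular bisector of z1 and z2.
Midpoint = ((-9+(-2))/2, (6+3)/2) = (-5.5000, 4.5000)

Perpendicular bisector through (-5.5000, 4.5000)


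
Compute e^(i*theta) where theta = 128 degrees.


cos(128°) = -0.6157
sin(128°) = 0.7880

e^(i*128°) = -0.6157 + 0.7880i


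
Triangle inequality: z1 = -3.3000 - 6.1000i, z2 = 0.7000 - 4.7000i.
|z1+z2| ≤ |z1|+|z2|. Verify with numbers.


|z1| = sqrt((-3.3)^2 + (-6.1)^2) = sqrt(48.1) = 6.9354
|z2| = sqrt(0.7^2 + (-4.7)^2) = sqrt(22.58) = 4.7518
z1+z2 = -2.6000 - 10.8000i
|z1+z2| = sqrt(123.4) = 11.1086
|z1|+|z2| = 6.9354 + 4.7518 = 11.6872

|z1+z2| = 11.1086 ≤ |z1|+|z2| = 11.6872 (verified)


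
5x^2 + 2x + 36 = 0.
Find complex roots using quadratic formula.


disc = 2^2 - 4*5*36 = 4 - 720 = -716
sqrt(|disc|) = sqrt(716) = 26.7582
Real part = -2/(2*5) = -0.2000
Imag part = 26.7582/(2*5) = 2.6758

-0.2000 ± 2.6758i


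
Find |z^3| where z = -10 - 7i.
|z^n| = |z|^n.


|z| = sqrt(100+49) = sqrt(149) = 12.2066
|z^3| = |z|^3 = (sqrt(149))^3 = 149*sqrt(149)

|z^3| = 149*sqrt(149) ≈ 1818.7768


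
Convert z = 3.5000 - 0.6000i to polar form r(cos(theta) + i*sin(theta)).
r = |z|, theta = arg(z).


r = sqrt(12.25+0.36) = sqrt(12.61) = 3.5511
theta = atan2(-0.6, 3.5) = -9.7276 degrees

r = 3.5511, theta = -9.7276 degrees


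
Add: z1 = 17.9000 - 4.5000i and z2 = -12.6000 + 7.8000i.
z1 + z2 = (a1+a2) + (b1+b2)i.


Real: 17.9 - 12.6 = 5.3
Imag: -4.5 + 7.8 = 3.3

5.3000 + 3.3000i


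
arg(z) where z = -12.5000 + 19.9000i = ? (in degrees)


Re = -12.5, Im = 19.9
arg = atan2(19.9, -12.5) = 122.1346 degrees

arg(z) = 122.1346 degrees


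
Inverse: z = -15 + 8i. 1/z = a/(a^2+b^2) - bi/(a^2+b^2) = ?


|z|^2 = 225+64 = 289
1/z = (-15 - 8i)/289

1/z = -0.0519 - 0.0277i


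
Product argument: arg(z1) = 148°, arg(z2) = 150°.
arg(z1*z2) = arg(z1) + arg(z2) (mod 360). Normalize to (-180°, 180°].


arg(z1*z2) = 148° + 150° = 298°
Normalized to (-180°, 180°]: -62°

-62°


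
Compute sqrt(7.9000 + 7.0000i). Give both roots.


|z| = sqrt(62.41+49) = 10.5551
sqrt((|z|+a)/2) = sqrt((10.5551+7.9)/2) = sqrt(9.2275) = 3.0377
sqrt((|z|-a)/2) = sqrt((10.5551-7.9)/2) = sqrt(1.3275) = 1.1522

±(3.0377 + 1.1522i) i.e. 3.0377 + 1.1522i and -3.0377 - 1.1522i


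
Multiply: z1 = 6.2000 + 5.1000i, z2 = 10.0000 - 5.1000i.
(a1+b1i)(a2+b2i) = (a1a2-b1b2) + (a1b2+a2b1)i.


Real = 6.2*10 - 5.1*(-5.1) = 62 - (-26.01) = 88.01
Imag = 6.2*(-5.1) + 10*5.1 = -31.62 + 51 = 19.38

88.0100 + 19.3800i


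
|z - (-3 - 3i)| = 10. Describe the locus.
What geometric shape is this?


|z - z0| = r is a circle with center z0 and radius r.
Center = (-3, -3), radius = 10

Circle with center (-3, -3) and radius 10


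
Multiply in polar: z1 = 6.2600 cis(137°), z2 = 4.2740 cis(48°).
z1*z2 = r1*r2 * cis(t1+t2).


r = 6.2600 * 4.2740 = 26.7552
theta = 137° + 48° = 185° = 185° (mod 360)

26.7552 cis(185°)


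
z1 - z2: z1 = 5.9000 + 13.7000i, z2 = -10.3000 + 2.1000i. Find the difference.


Real: 5.9 + 10.3 = 16.2
Imag: 13.7 - 2.1 = 11.6

16.2000 + 11.6000i


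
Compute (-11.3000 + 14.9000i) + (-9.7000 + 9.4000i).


Real: -11.3 - 9.7 = -21
Imag: 14.9 + 9.4 = 24.3

-21.0000 + 24.3000i


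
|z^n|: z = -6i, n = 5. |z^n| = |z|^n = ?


|z| = sqrt(0+36) = sqrt(36) = 6
|z^5| = |z|^5 = 6^5 = 7776

|z^5| = 7776


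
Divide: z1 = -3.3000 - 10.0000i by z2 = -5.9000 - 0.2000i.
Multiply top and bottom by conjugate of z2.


Conjugate of z2 = -5.9000 + 0.2000i
Numerator: (-3.3000 - 10.0000i)(-5.9000 + 0.2000i) = 21.4700 + 58.3400i
Denominator: (-5.9)^2 + (-0.2)^2 = 34.85
Result = (21.4700 + 58.3400i)/34.85

0.6161 + 1.6740i


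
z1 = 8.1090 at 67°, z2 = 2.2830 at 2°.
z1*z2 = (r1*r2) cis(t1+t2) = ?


r = 8.1090 * 2.2830 = 18.5128
theta = 67° + 2° = 69° = 69° (mod 360)

18.5128 cis(69°)


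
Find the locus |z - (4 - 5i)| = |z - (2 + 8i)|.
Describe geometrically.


Equal distances means the locus is the perpendicular bisector of z1 and z2.
Midpoint = ((4+2)/2, (-5+8)/2) = (3.0000, 1.5000)

Perpendicular bisector through (3.0000, 1.5000)


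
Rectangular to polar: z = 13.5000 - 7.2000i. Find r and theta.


r = sqrt(182.25+51.84) = sqrt(234.09) = 15.3000
theta = atan2(-7.2, 13.5) = -28.0725 degrees

r = 15.3000, theta = -28.0725 degrees


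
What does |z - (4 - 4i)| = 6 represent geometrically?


|z - z0| = r is a circle with center z0 and radius r.
Center = (4, -4), radius = 6

Circle with center (4, -4) and radius 6


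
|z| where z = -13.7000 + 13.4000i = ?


|z| = sqrt((-13.7)^2 + 13.4^2) = sqrt(187.69 + 179.56) = sqrt(367.25) = 19.1638

|z| = 19.1638


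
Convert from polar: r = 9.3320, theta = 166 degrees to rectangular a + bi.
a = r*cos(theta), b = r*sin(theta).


a = 9.3320*cos(166°) = 9.3320*(-0.9703) = -9.0548
b = 9.3320*sin(166°) = 9.3320*0.24192 = 2.2576

-9.0548 + 2.2576i


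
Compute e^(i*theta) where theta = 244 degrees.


cos(244°) = -0.4384
sin(244°) = -0.8988

e^(i*244°) = -0.4384 - 0.8988i


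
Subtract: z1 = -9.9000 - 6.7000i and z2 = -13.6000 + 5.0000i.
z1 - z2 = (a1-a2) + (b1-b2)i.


Real: -9.9 + 13.6 = 3.7
Imag: -6.7 - 5 = -11.7

3.7000 - 11.7000i


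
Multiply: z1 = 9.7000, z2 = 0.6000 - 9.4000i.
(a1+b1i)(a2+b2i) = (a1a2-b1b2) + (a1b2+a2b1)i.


Real = 9.7*0.6 - 0*(-9.4) = 5.82 - 0 = 5.82
Imag = 9.7*(-9.4) + 0.6*0 = -91.18 + 0 = -91.18

5.8200 - 91.1800i


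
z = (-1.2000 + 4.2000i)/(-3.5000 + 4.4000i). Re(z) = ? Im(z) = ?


Multiply by conjugate: (-1.2000 + 4.2000i)(-3.5000 - 4.4000i) / ((-3.5)^2 + 4.4^2)
Numerator real = -1.2*(-3.5) + 4.2*4.4 = 22.68
Numerator imag = 4.2*(-3.5) - (-1.2)*4.4 = -9.42
Denominator = 31.61
Re(z) = 22.68/31.61 = 0.7175
Im(z) = -9.42/31.61 = -0.2980

Re(z) = 0.7175, Im(z) = -0.2980


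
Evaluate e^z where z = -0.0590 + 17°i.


e^-0.0590 = 0.9427
cos(17°) = 0.9563
sin(17°) = 0.2924
Real = 0.9427*0.9563 = 0.9015
Imag = 0.9427*0.2924 = 0.2756

0.9015 + 0.2756i


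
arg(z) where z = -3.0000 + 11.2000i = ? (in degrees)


Re = -3, Im = 11.2
arg = atan2(11.2, -3) = 104.9951 degrees

arg(z) = 104.9951 degrees


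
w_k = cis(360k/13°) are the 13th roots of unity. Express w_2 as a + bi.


Angle = 360*2/13 = 55.3846°
a = cos(55.3846°) = 0.5681
b = sin(55.3846°) = 0.8230

0.5681 + 0.8230i


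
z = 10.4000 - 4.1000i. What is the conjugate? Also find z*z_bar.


z_bar = 10.4000 + 4.1000i
z*z_bar = 10.4^2 + (-4.1)^2 = 108.16 + 16.81 = 124.97

z_bar = 10.4000 + 4.1000i, z*z_bar = 124.97


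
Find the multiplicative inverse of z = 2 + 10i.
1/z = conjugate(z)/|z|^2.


|z|^2 = 4+100 = 104
1/z = (2 - 10i)/104

1/z = 0.0192 - 0.0962i


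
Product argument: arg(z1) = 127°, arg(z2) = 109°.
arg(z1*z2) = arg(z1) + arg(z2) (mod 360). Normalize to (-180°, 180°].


arg(z1*z2) = 127° + 109° = 236°
Normalized to (-180°, 180°]: -124°

-124°


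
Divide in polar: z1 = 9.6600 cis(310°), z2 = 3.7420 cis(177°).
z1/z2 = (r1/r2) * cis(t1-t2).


r = 9.6600 / 3.7420 = 2.5815
theta = 310° - 177° = 133° = 133° (mod 360)

2.5815 cis(133°)


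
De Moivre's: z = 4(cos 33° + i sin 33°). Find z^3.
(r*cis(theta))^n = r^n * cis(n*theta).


r^3 = 4^3 = 64
n*theta = 3*33° = 99° = 99° (mod 360)
a = 64*cos(99°) = -10.0118
b = 64*sin(99°) = 63.2121

64 cis(99°) = -10.0118 + 63.2121i


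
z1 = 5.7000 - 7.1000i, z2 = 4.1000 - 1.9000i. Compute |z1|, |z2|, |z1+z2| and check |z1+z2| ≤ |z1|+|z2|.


|z1| = sqrt(5.7^2 + (-7.1)^2) = sqrt(82.9) = 9.1049
|z2| = sqrt(4.1^2 + (-1.9)^2) = sqrt(20.42) = 4.5188
z1+z2 = 9.8000 - 9.0000i
|z1+z2| = sqrt(177.04) = 13.3056
|z1|+|z2| = 9.1049 + 4.5188 = 13.6237

|z1+z2| = 13.3056 ≤ |z1|+|z2| = 13.6237 (verified)


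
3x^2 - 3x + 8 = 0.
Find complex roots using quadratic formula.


disc = (-3)^2 - 4*3*8 = 9 - 96 = -87
sqrt(|disc|) = sqrt(87) = 9.3274
Real part = 3/(2*3) = 0.5000
Imag part = 9.3274/(2*3) = 1.5546

0.5000 ± 1.5546i


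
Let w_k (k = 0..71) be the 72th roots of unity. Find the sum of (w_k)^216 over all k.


The roots are w_k = w^k with w = e^(2*pi*i/72), and (w^k)^216 = (w^216)^k.
So S = 1 + u + u^2 + ... + u^(71) with u = w^216.
216 = 3*72 + 0, so 216 is a multiple of 72 and u = (w^72)^3 = 1.
Every one of the 72 terms equals 1: S = 72

S = 72


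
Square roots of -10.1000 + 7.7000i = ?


|z| = sqrt(102.01+59.29) = 12.7004
sqrt((|z|+a)/2) = sqrt((12.7004+(-10.1))/2) = sqrt(1.3002) = 1.1403
sqrt((|z|-a)/2) = sqrt((12.7004-(-10.1))/2) = sqrt(11.4002) = 3.3764

±(1.1403 + 3.3764i) i.e. 1.1403 + 3.3764i and -1.1403 - 3.3764i


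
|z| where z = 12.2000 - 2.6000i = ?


|z| = sqrt(12.2^2 + (-2.6)^2) = sqrt(148.84 + 6.76) = sqrt(155.6) = 12.4740

|z| = 12.4740


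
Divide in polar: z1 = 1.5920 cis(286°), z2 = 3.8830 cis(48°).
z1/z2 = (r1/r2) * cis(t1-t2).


r = 1.5920 / 3.8830 = 0.4100
theta = 286° - 48° = 238° = 238° (mod 360)

0.4100 cis(238°)


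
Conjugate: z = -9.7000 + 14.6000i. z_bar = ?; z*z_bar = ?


z_bar = -9.7000 - 14.6000i
z*z_bar = (-9.7)^2 + 14.6^2 = 94.09 + 213.16 = 307.25

z_bar = -9.7000 - 14.6000i, z*z_bar = 307.25


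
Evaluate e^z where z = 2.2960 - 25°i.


e^2.2960 = 9.93437
cos(-25°) = 0.90631
sin(-25°) = -0.422618
Real = 9.93437*0.90631 = 9.0036
Imag = 9.93437*(-0.422618) = -4.1984

9.0036 - 4.1984i


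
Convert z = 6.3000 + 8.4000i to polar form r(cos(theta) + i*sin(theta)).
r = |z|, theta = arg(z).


r = sqrt(39.69+70.56) = sqrt(110.25) = 10.5000
theta = atan2(8.4, 6.3) = 53.1301 degrees

r = 10.5000, theta = 53.1301 degrees


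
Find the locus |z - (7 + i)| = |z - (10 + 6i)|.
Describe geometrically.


Equal distances means the locus is the perpendicular bisector of z1 and z2.
Midpoint = ((7+10)/2, (1+6)/2) = (8.5000, 3.5000)

Perpendicular bisector through (8.5000, 3.5000)


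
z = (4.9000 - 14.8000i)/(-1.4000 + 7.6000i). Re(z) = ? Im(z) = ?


Multiply by conjugate: (4.9000 - 14.8000i)(-1.4000 - 7.6000i) / ((-1.4)^2 + 7.6^2)
Numerator real = 4.9*(-1.4) - (14.8)*7.6 = -119.34
Numerator imag = -14.8*(-1.4) - 4.9*7.6 = -16.52
Denominator = 59.72
Re(z) = -119.34/59.72 = -1.9983
Im(z) = -16.52/59.72 = -0.2766

Re(z) = -1.9983, Im(z) = -0.2766


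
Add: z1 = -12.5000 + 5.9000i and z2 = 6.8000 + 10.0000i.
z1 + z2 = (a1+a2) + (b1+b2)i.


Real: -12.5 + 6.8 = -5.7
Imag: 5.9 + 10 = 15.9

-5.7000 + 15.9000i


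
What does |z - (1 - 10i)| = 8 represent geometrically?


|z - z0| = r is a circle with center z0 and radius r.
Center = (1, -10), radius = 8

Circle with center (1, -10) and radius 8


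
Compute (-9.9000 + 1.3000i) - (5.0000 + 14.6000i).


Real: -9.9 - 5 = -14.9
Imag: 1.3 - 14.6 = -13.3

-14.9000 - 13.3000i


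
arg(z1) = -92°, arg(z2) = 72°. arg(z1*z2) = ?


arg(z1*z2) = -92° + 72° = -20°
Normalized to (-180°, 180°]: -20°

-20°


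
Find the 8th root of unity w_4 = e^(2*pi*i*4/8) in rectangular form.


Angle = 360*4/8 = 180°
a = cos(180°) = -1.0000
b = sin(180°) = 0

-1.0000 + 0i


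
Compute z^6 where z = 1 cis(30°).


r^6 = 1^6 = 1
n*theta = 6*30° = 180° = 180° (mod 360)
a = 1*cos(180°) = -1.0000
b = 1*sin(180°) = 0

1 cis(180°) = -1.0000 + 0i


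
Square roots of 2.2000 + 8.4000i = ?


|z| = sqrt(4.84+70.56) = 8.6833
sqrt((|z|+a)/2) = sqrt((8.6833+2.2)/2) = sqrt(5.4417) = 2.3327
sqrt((|z|-a)/2) = sqrt((8.6833-2.2)/2) = sqrt(3.2417) = 1.8005

±(2.3327 + 1.8005i) i.e. 2.3327 + 1.8005i and -2.3327 - 1.8005i


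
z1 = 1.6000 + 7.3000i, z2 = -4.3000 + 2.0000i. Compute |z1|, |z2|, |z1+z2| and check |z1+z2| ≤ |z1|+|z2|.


|z1| = sqrt(1.6^2 + 7.3^2) = sqrt(55.85) = 7.4733
|z2| = sqrt((-4.3)^2 + 2^2) = sqrt(22.49) = 4.7424
z1+z2 = -2.7000 + 9.3000i
|z1+z2| = sqrt(93.78) = 9.6840
|z1|+|z2| = 7.4733 + 4.7424 = 12.2157

|z1+z2| = 9.6840 ≤ |z1|+|z2| = 12.2157 (verified)


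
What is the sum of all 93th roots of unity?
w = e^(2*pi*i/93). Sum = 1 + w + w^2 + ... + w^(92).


The sum of all 93th roots of unity is 0.
Geometric series: (1 - w^93)/(1 - w) = (1-1)/(1-w) = 0 since w^93 = 1, w ≠ 1.
Alternatively: coefficient of z^92 in z^93 - 1 is 0.

0


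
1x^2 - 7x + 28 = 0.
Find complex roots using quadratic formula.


disc = (-7)^2 - 4*1*28 = 49 - 112 = -63
sqrt(|disc|) = sqrt(63) = 7.9373
Real part = 7/(2*1) = 3.5000
Imag part = 7.9373/(2*1) = 3.9686

3.5000 ± 3.9686i


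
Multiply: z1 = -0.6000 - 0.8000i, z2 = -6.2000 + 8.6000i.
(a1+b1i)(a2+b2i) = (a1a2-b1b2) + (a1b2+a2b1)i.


Real = -0.6*(-6.2) - (-0.8)*8.6 = 3.72 - (-6.88) = 10.6
Imag = -0.6*8.6 - (6.2)*(-0.8) = -5.16 + 4.96 = -0.2

10.6000 - 0.2000i


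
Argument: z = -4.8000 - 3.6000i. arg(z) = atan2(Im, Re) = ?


Re = -4.8, Im = -3.6
arg = atan2(-3.6, -4.8) = -143.1301 degrees

arg(z) = -143.1301 degrees


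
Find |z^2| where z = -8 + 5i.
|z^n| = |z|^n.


|z| = sqrt(64+25) = sqrt(89) = 9.4340
|z^2| = |z|^2 = (sqrt(89))^2 = 89

|z^2| = 89


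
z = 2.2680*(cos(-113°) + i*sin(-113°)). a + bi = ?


a = 2.2680*cos(-113°) = 2.2680*(-0.39073) = -0.8862
b = 2.2680*sin(-113°) = 2.2680*(-0.9205) = -2.0877

-0.8862 - 2.0877i


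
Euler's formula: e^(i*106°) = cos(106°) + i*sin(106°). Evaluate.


cos(106°) = -0.2756
sin(106°) = 0.9613

e^(i*106°) = -0.2756 + 0.9613i


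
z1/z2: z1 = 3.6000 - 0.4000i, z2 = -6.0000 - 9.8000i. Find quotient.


Conjugate of z2 = -6.0000 + 9.8000i
Numerator: (3.6000 - 0.4000i)(-6.0000 + 9.8000i) = -17.6800 + 37.6800i
Denominator: (-6)^2 + (-9.8)^2 = 132.04
Result = (-17.6800 + 37.6800i)/132.04

-0.1339 + 0.2854i


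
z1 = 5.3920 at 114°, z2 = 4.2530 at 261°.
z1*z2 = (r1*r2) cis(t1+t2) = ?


r = 5.3920 * 4.2530 = 22.9322
theta = 114° + 261° = 375° = 15° (mod 360)

22.9322 cis(15°)


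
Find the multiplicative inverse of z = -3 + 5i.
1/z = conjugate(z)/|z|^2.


|z|^2 = 9+25 = 34
1/z = (-3 - 5i)/34

1/z = -0.0882 - 0.1471i


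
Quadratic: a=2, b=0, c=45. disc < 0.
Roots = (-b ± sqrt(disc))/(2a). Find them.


disc = 0^2 - 4*2*45 = 0 - 360 = -360
sqrt(|disc|) = sqrt(360) = 18.9737
Real part = 0/(2*2) = 0
Imag part = 18.9737/(2*2) = 4.7434

0 ± 4.7434i


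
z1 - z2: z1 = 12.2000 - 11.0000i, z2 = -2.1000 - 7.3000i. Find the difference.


Real: 12.2 + 2.1 = 14.3
Imag: -11 + 7.3 = -3.7

14.3000 - 3.7000i


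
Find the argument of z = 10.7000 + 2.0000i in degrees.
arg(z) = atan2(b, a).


Re = 10.7, Im = 2
arg = atan2(2, 10.7) = 10.5873 degrees

arg(z) = 10.5873 degrees


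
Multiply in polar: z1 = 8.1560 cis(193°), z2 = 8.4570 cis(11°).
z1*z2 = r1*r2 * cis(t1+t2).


r = 8.1560 * 8.4570 = 68.9753
theta = 193° + 11° = 204° = 204° (mod 360)

68.9753 cis(204°)


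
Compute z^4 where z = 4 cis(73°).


r^4 = 4^4 = 256
n*theta = 4*73° = 292° = 292° (mod 360)
a = 256*cos(292°) = 95.8993
b = 256*sin(292°) = -237.3591

256 cis(292°) = 95.8993 - 237.3591i


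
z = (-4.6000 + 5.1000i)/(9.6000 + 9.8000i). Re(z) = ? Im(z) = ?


Multiply by conjugate: (-4.6000 + 5.1000i)(9.6000 - 9.8000i) / (9.6^2 + 9.8^2)
Numerator real = -4.6*9.6 + 5.1*9.8 = 5.82
Numerator imag = 5.1*9.6 - (-4.6)*9.8 = 94.04
Denominator = 188.2
Re(z) = 5.82/188.2 = 0.0309
Im(z) = 94.04/188.2 = 0.4997

Re(z) = 0.0309, Im(z) = 0.4997


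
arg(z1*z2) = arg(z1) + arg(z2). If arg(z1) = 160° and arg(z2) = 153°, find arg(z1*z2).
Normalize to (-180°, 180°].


arg(z1*z2) = 160° + 153° = 313°
Normalized to (-180°, 180°]: -47°

-47°


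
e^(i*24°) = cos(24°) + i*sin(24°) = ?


cos(24°) = 0.9135
sin(24°) = 0.4067

e^(i*24°) = 0.9135 + 0.4067i


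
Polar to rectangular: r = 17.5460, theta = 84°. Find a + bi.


a = 17.5460*cos(84°) = 17.5460*0.10453 = 1.8341
b = 17.5460*sin(84°) = 17.5460*0.994522 = 17.4499

1.8341 + 17.4499i


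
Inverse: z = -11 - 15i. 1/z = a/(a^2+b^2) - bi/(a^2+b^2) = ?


|z|^2 = 121+225 = 346
1/z = (-11 + 15i)/346

1/z = -0.0318 + 0.0434i


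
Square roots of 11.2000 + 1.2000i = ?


|z| = sqrt(125.44+1.44) = 11.2641
sqrt((|z|+a)/2) = sqrt((11.2641+11.2)/2) = sqrt(11.2321) = 3.3514
sqrt((|z|-a)/2) = sqrt((11.2641-11.2)/2) = sqrt(0.0321) = 0.1790

±(3.3514 + 0.1790i) i.e. 3.3514 + 0.1790i and -3.3514 - 0.1790i


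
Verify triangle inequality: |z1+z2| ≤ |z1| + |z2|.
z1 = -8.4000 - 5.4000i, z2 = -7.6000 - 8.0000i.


|z1| = sqrt((-8.4)^2 + (-5.4)^2) = sqrt(99.72) = 9.9860
|z2| = sqrt((-7.6)^2 + (-8)^2) = sqrt(121.76) = 11.0345
z1+z2 = -16.0000 - 13.4000i
|z1+z2| = sqrt(435.56) = 20.8701
|z1|+|z2| = 9.9860 + 11.0345 = 21.0205

|z1+z2| = 20.8701 ≤ |z1|+|z2| = 21.0205 (verified)


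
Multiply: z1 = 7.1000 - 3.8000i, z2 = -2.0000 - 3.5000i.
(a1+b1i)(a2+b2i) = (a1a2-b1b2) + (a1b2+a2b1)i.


Real = 7.1*(-2) - (-3.8)*(-3.5) = -14.2 - 13.3 = -27.5
Imag = 7.1*(-3.5) - (2)*(-3.8) = -24.85 + 7.6 = -17.25

-27.5000 - 17.2500i


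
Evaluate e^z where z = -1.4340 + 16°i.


e^-1.4340 = 0.23835
cos(16°) = 0.9613
sin(16°) = 0.2756
Real = 0.23835*0.9613 = 0.2291
Imag = 0.23835*0.2756 = 0.0657

0.2291 + 0.0657i


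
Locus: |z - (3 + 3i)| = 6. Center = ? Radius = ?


|z - z0| = r is a circle with center z0 and radius r.
Center = (3, 3), radius = 6

Circle with center (3, 3) and radius 6


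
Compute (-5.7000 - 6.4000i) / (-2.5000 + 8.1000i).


Conjugate of z2 = -2.5000 - 8.1000i
Numerator: (-5.7000 - 6.4000i)(-2.5000 - 8.1000i) = -37.5900 + 62.1700i
Denominator: (-2.5)^2 + 8.1^2 = 71.86
Result = (-37.5900 + 62.1700i)/71.86

-0.5231 + 0.8652i


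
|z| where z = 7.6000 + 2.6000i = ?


|z| = sqrt(7.6^2 + 2.6^2) = sqrt(57.76 + 6.76) = sqrt(64.52) = 8.0324

|z| = 8.0324
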